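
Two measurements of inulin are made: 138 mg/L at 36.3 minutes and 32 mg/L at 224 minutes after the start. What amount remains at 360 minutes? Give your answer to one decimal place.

11.1 mg/L

Over Δt = 224 − 36.3 = 187.7 minutes, the level fell by a factor of 138/32 ≈ 4.3125.
n = log₂(4.3125) ≈ 2.1085 half-lives, so t½ = 187.7/2.1085 ≈ 89.02 minutes.
From t = 224 to t = 360: 32 × (1/2)^((360−224)/89.02) ≈ 11.098 mg/L.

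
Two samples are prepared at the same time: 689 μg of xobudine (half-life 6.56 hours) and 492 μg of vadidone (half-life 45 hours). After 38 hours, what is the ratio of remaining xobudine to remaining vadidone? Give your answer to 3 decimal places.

xobudine: 689 × (1/2)^(38/6.56) = 689 × (1/2)^5.7927 ≈ 12.429 μg.
vadidone: 492 × (1/2)^(38/45) = 492 × (1/2)^0.84444 ≈ 274.01 μg.
Ratio ≈ 12.429 / 274.01 ≈ 0.045361.

0.045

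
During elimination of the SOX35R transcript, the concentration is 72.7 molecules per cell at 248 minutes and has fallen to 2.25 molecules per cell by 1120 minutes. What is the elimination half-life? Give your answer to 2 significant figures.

170 minutes

Over Δt = 1120 − 248 = 872 minutes, the level fell by a factor of 72.7/2.25 ≈ 32.311.
n = log₂(32.311) ≈ 5.014 half-lives, so t½ = 872/5.014 ≈ 173.91 minutes.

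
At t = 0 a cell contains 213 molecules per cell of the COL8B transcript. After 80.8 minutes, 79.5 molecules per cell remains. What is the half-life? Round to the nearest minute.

A/A₀ = 79.5/213 ≈ 0.37324.
n = log₂(2.6792) ≈ 1.4218 half-lives elapsed in 80.8 minutes.
t½ = 80.8/1.4218 ≈ 56.828 minutes.

57 minutes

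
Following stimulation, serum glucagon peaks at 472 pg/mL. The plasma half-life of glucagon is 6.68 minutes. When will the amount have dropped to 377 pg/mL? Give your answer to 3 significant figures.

2.17 minutes

Fraction remaining = 377/472 ≈ 0.79873.
n = log₂(472/377) = ln(1.252)/ln 2 ≈ 0.32422 half-lives.
t = n × t½ = 0.32422 × 6.68 ≈ 2.1658 minutes.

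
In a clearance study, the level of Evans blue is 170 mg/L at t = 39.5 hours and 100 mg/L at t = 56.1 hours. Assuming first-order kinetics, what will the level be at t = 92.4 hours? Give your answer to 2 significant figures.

Over Δt = 56.1 − 39.5 = 16.6 hours, the level fell by a factor of 170/100 ≈ 1.7.
n = log₂(1.7) ≈ 0.76553 half-lives, so t½ = 16.6/0.76553 ≈ 21.684 hours.
From t = 56.1 to t = 92.4: 100 × (1/2)^((92.4−56.1)/21.684) ≈ 31.338 mg/L.

31 mg/L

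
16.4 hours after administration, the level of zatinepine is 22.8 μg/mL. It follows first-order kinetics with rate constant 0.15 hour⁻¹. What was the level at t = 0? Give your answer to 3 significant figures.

267 μg/mL

t½ = ln 2 / λ = 0.69315 / 0.15 ≈ 4.621 hours.
Number of half-lives elapsed: n = 16.4/4.621 ≈ 3.549.
A₀ = A × 2^n = 22.8 × 2^3.549 = 22.8 × 11.705 ≈ 266.87 μg/mL.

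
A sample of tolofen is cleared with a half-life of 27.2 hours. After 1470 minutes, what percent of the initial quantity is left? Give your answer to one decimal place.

1470 minutes = 24.5 hours.
n = 24.5/27.2 ≈ 0.90074 half-lives.
Fraction remaining = (1/2)^0.90074 ≈ 0.53561, i.e. 53.561%.

53.6%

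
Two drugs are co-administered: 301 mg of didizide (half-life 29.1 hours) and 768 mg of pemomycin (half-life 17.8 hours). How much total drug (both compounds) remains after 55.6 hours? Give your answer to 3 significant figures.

168 mg

didizide: 301 × (1/2)^(55.6/29.1) = 301 × (1/2)^1.9107 ≈ 80.058 mg.
pemomycin: 768 × (1/2)^(55.6/17.8) = 768 × (1/2)^3.1236 ≈ 88.118 mg.
Total = 80.058 + 88.118 ≈ 168.18 mg.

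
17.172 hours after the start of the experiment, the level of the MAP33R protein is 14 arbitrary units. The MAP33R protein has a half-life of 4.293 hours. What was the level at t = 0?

Number of half-lives elapsed: n = 17.172/4.293 ≈ 4.
A₀ = A × 2^n = 14 × 2^4 = 14 × 16 ≈ 224 arbitrary units.

224 arbitrary units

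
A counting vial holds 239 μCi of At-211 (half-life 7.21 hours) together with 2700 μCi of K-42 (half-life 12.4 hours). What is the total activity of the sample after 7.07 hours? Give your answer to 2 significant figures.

At-211: 239 × (1/2)^(7.07/7.21) = 239 × (1/2)^0.98058 ≈ 121.12 μCi.
K-42: 2700 × (1/2)^(7.07/12.4) = 2700 × (1/2)^0.57016 ≈ 1818.6 μCi.
Total = 121.12 + 1818.6 ≈ 1939.7 μCi.

1900 μCi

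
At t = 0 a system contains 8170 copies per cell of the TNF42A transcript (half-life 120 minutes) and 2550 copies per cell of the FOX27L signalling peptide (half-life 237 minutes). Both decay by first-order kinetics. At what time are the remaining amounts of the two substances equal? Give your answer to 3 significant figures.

408 minutes

Set 8170·(1/2)^(t/120) = 2550·(1/2)^(t/237).
Taking log₂: log₂(8170/2550) = t·(1/120 − 1/237).
log₂(3.2039) = 1.6798; 1/120 − 1/237 = 0.0041139.
t = 1.6798 / 0.0041139 ≈ 408.33 minutes.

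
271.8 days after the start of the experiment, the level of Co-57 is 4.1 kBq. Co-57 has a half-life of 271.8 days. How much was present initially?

8.2 kBq

Number of half-lives elapsed: n = 271.8/271.8 ≈ 1.
A₀ = A × 2^n = 4.1 × 2^1 = 4.1 × 2 ≈ 8.2 kBq.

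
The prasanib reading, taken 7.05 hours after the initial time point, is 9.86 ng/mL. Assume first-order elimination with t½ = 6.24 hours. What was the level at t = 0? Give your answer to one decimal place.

21.6 ng/mL

Number of half-lives elapsed: n = 7.05/6.24 ≈ 1.1298.
A₀ = A × 2^n = 9.86 × 2^1.1298 = 9.86 × 2.1883 ≈ 21.577 ng/mL.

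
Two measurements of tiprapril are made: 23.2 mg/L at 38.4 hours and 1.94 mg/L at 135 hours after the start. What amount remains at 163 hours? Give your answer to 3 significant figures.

Over Δt = 135 − 38.4 = 96.6 hours, the level fell by a factor of 23.2/1.94 ≈ 11.959.
n = log₂(11.959) ≈ 3.58 half-lives, so t½ = 96.6/3.58 ≈ 26.983 hours.
From t = 135 to t = 163: 1.94 × (1/2)^((163−135)/26.983) ≈ 0.94499 mg/L.

0.945 mg/L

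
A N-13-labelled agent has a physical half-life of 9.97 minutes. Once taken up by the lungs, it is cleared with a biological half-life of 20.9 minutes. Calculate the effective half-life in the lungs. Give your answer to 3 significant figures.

6.75 minutes

1/t_eff = 1/t_phys + 1/t_biol = 1/9.97 + 1/20.9 = 0.14815 per minute.
t_eff = 9.97 × 20.9 / (9.97 + 20.9) ≈ 6.75 minutes.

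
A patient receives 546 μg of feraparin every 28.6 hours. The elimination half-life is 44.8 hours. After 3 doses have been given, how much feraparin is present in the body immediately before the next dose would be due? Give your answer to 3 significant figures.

The 3 doses were given 85.8, 57.2, 28.6 hours ago.
Total = 546·(1/2)^(85.8/44.8) + 546·(1/2)^(57.2/44.8) + 546·(1/2)^(28.6/44.8)
      = 144.77 + 225.34 + 350.77 ≈ 720.87 μg.

721 μg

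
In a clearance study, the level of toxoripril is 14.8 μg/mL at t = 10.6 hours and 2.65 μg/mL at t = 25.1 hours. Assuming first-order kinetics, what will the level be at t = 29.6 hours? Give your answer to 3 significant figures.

1.55 μg/mL

Over Δt = 25.1 − 10.6 = 14.5 hours, the level fell by a factor of 14.8/2.65 ≈ 5.5849.
n = log₂(5.5849) ≈ 2.4815 half-lives, so t½ = 14.5/2.4815 ≈ 5.8432 hours.
From t = 25.1 to t = 29.6: 2.65 × (1/2)^((29.6−25.1)/5.8432) ≈ 1.5539 μg/mL.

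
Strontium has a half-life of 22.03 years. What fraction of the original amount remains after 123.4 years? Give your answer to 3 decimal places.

n = 123.4/22.03 ≈ 5.6015 half-lives.
Fraction remaining = (1/2)^5.6015 ≈ 0.020597.

0.021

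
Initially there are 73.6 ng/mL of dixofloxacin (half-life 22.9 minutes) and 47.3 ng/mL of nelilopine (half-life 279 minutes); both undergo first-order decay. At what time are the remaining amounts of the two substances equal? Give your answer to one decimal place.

Set 73.6·(1/2)^(t/22.9) = 47.3·(1/2)^(t/279).
Taking log₂: log₂(73.6/47.3) = t·(1/22.9 − 1/279).
log₂(1.556) = 0.63787; 1/22.9 − 1/279 = 0.040084.
t = 0.63787 / 0.040084 ≈ 15.913 minutes.

15.9 minutes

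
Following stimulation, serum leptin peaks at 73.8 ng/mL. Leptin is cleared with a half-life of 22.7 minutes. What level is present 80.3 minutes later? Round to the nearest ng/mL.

6 ng/mL

Number of half-lives: n = 80.3/22.7 ≈ 3.5374.
Remaining = 73.8 × (1/2)^3.5374 = 73.8 × 0.086124 ≈ 6.3559 ng/mL.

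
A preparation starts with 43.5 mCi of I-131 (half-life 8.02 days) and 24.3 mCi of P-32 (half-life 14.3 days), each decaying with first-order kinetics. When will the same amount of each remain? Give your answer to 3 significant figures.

15.3 days

Set 43.5·(1/2)^(t/8.02) = 24.3·(1/2)^(t/14.3).
Taking log₂: log₂(43.5/24.3) = t·(1/8.02 − 1/14.3).
log₂(1.7901) = 0.84006; 1/8.02 − 1/14.3 = 0.054758.
t = 0.84006 / 0.054758 ≈ 15.341 days.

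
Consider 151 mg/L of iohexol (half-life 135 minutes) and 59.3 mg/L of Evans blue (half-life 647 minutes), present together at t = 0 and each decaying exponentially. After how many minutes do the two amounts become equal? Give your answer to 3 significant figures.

230 minutes

Set 151·(1/2)^(t/135) = 59.3·(1/2)^(t/647).
Taking log₂: log₂(151/59.3) = t·(1/135 − 1/647).
log₂(2.5464) = 1.3484; 1/135 − 1/647 = 0.0058618.
t = 1.3484 / 0.0058618 ≈ 230.04 minutes.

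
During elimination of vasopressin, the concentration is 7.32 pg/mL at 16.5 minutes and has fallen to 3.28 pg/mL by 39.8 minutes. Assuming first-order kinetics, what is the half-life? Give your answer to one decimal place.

20.1 minutes

Over Δt = 39.8 − 16.5 = 23.3 minutes, the level fell by a factor of 7.32/3.28 ≈ 2.2317.
n = log₂(2.2317) ≈ 1.1581 half-lives, so t½ = 23.3/1.1581 ≈ 20.118 minutes.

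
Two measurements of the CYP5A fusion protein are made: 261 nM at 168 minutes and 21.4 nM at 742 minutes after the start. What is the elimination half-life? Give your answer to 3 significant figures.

159 minutes

Over Δt = 742 − 168 = 574 minutes, the level fell by a factor of 261/21.4 ≈ 12.196.
n = log₂(12.196) ≈ 3.6084 half-lives, so t½ = 574/3.6084 ≈ 159.07 minutes.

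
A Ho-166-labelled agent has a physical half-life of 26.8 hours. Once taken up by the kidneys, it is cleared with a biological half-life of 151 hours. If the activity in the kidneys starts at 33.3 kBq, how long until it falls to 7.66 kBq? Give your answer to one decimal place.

1/t_eff = 1/t_phys + 1/t_biol = 1/26.8 + 1/151 = 0.043936 per hour.
t_eff = 26.8 × 151 / (26.8 + 151) ≈ 22.76 hours.
n = log₂(33.3/7.66) ≈ 2.1201; t = 2.1201 × 22.76 ≈ 48.254 hours.

48.3 hours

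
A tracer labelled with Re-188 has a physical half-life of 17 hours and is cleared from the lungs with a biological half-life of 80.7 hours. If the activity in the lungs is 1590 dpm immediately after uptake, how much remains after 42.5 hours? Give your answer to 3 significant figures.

1/t_eff = 1/t_phys + 1/t_biol = 1/17 + 1/80.7 = 0.071215 per hour.
t_eff = 17 × 80.7 / (17 + 80.7) ≈ 14.042 hours.
Remaining = 1590 × (1/2)^(42.5/14.042) = 1590 × (1/2)^3.0266 ≈ 195.11 dpm.

195 dpm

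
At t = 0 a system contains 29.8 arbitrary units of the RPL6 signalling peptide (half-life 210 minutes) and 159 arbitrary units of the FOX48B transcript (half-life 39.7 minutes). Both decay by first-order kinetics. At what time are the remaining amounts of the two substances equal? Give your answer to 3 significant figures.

118 minutes

Set 29.8·(1/2)^(t/210) = 159·(1/2)^(t/39.7).
Taking log₂: log₂(29.8/159) = t·(1/210 − 1/39.7).
log₂(0.18742) = -2.4156; 1/210 − 1/39.7 = -0.020427.
t = -2.4156 / -0.020427 ≈ 118.26 minutes.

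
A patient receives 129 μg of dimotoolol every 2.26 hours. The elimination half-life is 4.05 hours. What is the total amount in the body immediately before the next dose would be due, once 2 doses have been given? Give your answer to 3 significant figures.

The 2 doses were given 4.52, 2.26 hours ago.
Total = 129·(1/2)^(4.52/4.05) + 129·(1/2)^(2.26/4.05)
      = 59.515 + 87.621 ≈ 147.14 μg.

147 μg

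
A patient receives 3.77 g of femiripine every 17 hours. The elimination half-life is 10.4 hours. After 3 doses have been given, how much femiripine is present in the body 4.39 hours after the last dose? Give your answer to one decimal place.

4.0 g

The 3 doses were given 38.39, 21.39, 4.39 hours ago.
Total = 3.77·(1/2)^(38.39/10.4) + 3.77·(1/2)^(21.39/10.4) + 3.77·(1/2)^(4.39/10.4)
      = 0.29183 + 0.90616 + 2.8137 ≈ 4.0117 g.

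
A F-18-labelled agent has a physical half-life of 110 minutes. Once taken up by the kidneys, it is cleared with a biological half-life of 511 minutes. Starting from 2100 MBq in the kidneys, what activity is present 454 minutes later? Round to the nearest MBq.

1/t_eff = 1/t_phys + 1/t_biol = 1/110 + 1/511 = 0.011048 per minute.
t_eff = 110 × 511 / (110 + 511) ≈ 90.515 minutes.
Remaining = 2100 × (1/2)^(454/90.515) = 2100 × (1/2)^5.0157 ≈ 64.914 MBq.

65 MBq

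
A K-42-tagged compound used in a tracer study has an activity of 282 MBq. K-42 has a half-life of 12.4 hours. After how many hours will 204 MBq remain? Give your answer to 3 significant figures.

5.79 hours

Fraction remaining = 204/282 ≈ 0.7234.
n = log₂(282/204) = ln(1.3824)/ln 2 ≈ 0.46713 half-lives.
t = n × t½ = 0.46713 × 12.4 ≈ 5.7924 hours.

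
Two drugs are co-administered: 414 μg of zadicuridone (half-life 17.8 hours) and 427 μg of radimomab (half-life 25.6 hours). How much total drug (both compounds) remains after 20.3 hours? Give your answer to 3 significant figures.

434 μg

zadicuridone: 414 × (1/2)^(20.3/17.8) = 414 × (1/2)^1.1404 ≈ 187.8 μg.
radimomab: 427 × (1/2)^(20.3/25.6) = 427 × (1/2)^0.79297 ≈ 246.45 μg.
Total = 187.8 + 246.45 ≈ 434.24 μg.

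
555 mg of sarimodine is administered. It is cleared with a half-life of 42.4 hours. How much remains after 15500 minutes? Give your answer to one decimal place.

Convert the elapsed time: 15500 minutes = 258.333 hours.
Number of half-lives: n = 258.333/42.4 ≈ 6.0928.
Remaining = 555 × (1/2)^6.0928 = 555 × 0.014652 ≈ 8.1318 mg.

8.1 mg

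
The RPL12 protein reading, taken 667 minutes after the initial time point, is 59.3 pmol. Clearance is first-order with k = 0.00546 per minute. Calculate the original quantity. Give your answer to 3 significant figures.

2260 pmol

t½ = ln 2 / k = 0.69315 / 0.00546 ≈ 126.95 minutes.
Number of half-lives elapsed: n = 667/126.95 ≈ 5.254.
A₀ = A × 2^n = 59.3 × 2^5.254 = 59.3 × 38.161 ≈ 2263 pmol.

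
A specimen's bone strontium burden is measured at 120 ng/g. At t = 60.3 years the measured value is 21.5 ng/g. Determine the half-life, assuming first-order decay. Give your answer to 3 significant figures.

24.3 years

A/A₀ = 21.5/120 ≈ 0.17917.
n = log₂(5.5814) ≈ 2.4806 half-lives elapsed in 60.3 years.
t½ = 60.3/2.4806 ≈ 24.308 years.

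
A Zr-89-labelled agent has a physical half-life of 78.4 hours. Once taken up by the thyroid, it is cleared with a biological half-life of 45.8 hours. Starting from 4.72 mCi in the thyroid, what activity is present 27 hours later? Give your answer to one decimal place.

2.5 mCi

1/t_eff = 1/t_phys + 1/t_biol = 1/78.4 + 1/45.8 = 0.034589 per hour.
t_eff = 78.4 × 45.8 / (78.4 + 45.8) ≈ 28.911 hours.
Remaining = 4.72 × (1/2)^(27/28.911) = 4.72 × (1/2)^0.93391 ≈ 2.4706 mCi.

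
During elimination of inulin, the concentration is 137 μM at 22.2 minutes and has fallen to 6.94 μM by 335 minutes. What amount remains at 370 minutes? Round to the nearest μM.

Over Δt = 335 − 22.2 = 312.8 minutes, the level fell by a factor of 137/6.94 ≈ 19.741.
n = log₂(19.741) ≈ 4.3031 half-lives, so t½ = 312.8/4.3031 ≈ 72.692 minutes.
From t = 335 to t = 370: 6.94 × (1/2)^((370−335)/72.692) ≈ 4.9707 μM.

5 μM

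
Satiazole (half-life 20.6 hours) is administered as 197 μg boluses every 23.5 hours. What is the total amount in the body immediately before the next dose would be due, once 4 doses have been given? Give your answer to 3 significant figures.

The 4 doses were given 94, 70.5, 47, 23.5 hours ago.
Total = 197·(1/2)^(94/20.6) + 197·(1/2)^(70.5/20.6) + 197·(1/2)^(47/20.6) + 197·(1/2)^(23.5/20.6)
      = 8.3336 + 18.376 + 40.518 + 89.343 ≈ 156.57 μg.

157 μg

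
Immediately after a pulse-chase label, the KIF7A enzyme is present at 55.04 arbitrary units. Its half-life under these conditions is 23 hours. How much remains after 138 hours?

Elapsed time is 6 half-lives (138/23).
Each half-life halves the amount: 55.04 × (1/2)^6 = 55.04/64 = 0.86 arbitrary units.

0.86 arbitrary units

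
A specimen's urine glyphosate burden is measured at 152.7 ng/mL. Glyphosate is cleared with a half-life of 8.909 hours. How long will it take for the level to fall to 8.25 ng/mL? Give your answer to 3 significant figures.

37.5 hours

Fraction remaining = 8.25/152.7 ≈ 0.054028.
n = log₂(152.7/8.25) = ln(18.509)/ln 2 ≈ 4.2102 half-lives.
t = n × t½ = 4.2102 × 8.909 ≈ 37.508 hours.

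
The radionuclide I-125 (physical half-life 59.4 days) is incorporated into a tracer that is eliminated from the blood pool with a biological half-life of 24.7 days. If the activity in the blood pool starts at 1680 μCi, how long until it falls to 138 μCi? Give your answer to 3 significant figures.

62.9 days

1/t_eff = 1/t_phys + 1/t_biol = 1/59.4 + 1/24.7 = 0.057321 per day.
t_eff = 59.4 × 24.7 / (59.4 + 24.7) ≈ 17.446 days.
n = log₂(1680/138) ≈ 3.6057; t = 3.6057 × 17.446 ≈ 62.904 days.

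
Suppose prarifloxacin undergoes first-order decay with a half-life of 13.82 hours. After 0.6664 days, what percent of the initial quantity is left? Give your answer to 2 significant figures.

0.6664 days = 15.9936 hours.
n = 15.9936/13.82 ≈ 1.1573 half-lives.
Fraction remaining = (1/2)^1.1573 ≈ 0.44836, i.e. 44.836%.

45%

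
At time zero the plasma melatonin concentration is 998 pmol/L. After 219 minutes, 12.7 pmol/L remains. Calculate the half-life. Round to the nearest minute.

35 minutes

A/A₀ = 12.7/998 ≈ 0.012725.
n = log₂(78.583) ≈ 6.2961 half-lives elapsed in 219 minutes.
t½ = 219/6.2961 ≈ 34.783 minutes.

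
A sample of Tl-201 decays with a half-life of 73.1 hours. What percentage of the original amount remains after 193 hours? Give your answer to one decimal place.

n = 193/73.1 ≈ 2.6402 half-lives.
Fraction remaining = (1/2)^2.6402 ≈ 0.1604, i.e. 16.04%.

16.0%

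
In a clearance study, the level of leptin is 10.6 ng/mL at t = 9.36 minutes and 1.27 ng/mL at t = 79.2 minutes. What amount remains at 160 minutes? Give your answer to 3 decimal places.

0.109 ng/mL

Over Δt = 79.2 − 9.36 = 69.84 minutes, the level fell by a factor of 10.6/1.27 ≈ 8.3465.
n = log₂(8.3465) ≈ 3.0612 half-lives, so t½ = 69.84/3.0612 ≈ 22.815 minutes.
From t = 79.2 to t = 160: 1.27 × (1/2)^((160−79.2)/22.815) ≈ 0.10907 ng/mL.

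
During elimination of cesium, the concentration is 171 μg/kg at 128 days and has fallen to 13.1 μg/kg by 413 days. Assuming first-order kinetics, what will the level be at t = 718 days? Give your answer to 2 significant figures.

0.84 μg/kg

Over Δt = 413 − 128 = 285 days, the level fell by a factor of 171/13.1 ≈ 13.053.
n = log₂(13.053) ≈ 3.7064 half-lives, so t½ = 285/3.7064 ≈ 76.895 days.
From t = 413 to t = 718: 13.1 × (1/2)^((718−413)/76.895) ≈ 0.83801 μg/kg.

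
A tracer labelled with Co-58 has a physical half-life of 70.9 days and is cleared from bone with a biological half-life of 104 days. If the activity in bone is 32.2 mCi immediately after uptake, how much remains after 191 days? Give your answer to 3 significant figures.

1.39 mCi

1/t_eff = 1/t_phys + 1/t_biol = 1/70.9 + 1/104 = 0.02372 per day.
t_eff = 70.9 × 104 / (70.9 + 104) ≈ 42.159 days.
Remaining = 32.2 × (1/2)^(191/42.159) = 32.2 × (1/2)^4.5305 ≈ 1.3933 mCi.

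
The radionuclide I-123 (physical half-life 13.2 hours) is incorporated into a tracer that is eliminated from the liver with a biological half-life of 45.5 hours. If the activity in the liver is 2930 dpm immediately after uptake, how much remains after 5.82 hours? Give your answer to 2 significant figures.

1/t_eff = 1/t_phys + 1/t_biol = 1/13.2 + 1/45.5 = 0.097736 per hour.
t_eff = 13.2 × 45.5 / (13.2 + 45.5) ≈ 10.232 hours.
Remaining = 2930 × (1/2)^(5.82/10.232) = 2930 × (1/2)^0.56882 ≈ 1975.3 dpm.

2000 dpm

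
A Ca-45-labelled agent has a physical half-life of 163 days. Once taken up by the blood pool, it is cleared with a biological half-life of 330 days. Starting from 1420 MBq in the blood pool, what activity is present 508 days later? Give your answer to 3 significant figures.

56.3 MBq

1/t_eff = 1/t_phys + 1/t_biol = 1/163 + 1/330 = 0.0091653 per day.
t_eff = 163 × 330 / (163 + 330) ≈ 109.11 days.
Remaining = 1420 × (1/2)^(508/109.11) = 1420 × (1/2)^4.656 ≈ 56.326 MBq.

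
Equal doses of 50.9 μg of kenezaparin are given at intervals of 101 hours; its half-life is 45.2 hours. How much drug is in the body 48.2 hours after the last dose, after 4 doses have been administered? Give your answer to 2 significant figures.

The 4 doses were given 351.2, 250.2, 149.2, 48.2 hours ago.
Total = 50.9·(1/2)^(351.2/45.2) + 50.9·(1/2)^(250.2/45.2) + 50.9·(1/2)^(149.2/45.2) + 50.9·(1/2)^(48.2/45.2)
      = 0.23321 + 1.0975 + 5.1648 + 24.306 ≈ 30.801 μg.

31 μg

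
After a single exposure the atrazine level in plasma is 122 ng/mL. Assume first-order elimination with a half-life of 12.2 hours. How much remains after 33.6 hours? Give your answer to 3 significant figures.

18.1 ng/mL

Number of half-lives: n = 33.6/12.2 ≈ 2.7541.
Remaining = 122 × (1/2)^2.7541 = 122 × 0.14823 ≈ 18.084 ng/mL.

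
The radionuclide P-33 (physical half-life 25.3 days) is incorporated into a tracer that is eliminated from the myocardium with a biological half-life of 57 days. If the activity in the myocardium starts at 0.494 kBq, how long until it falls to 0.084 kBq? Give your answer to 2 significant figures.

1/t_eff = 1/t_phys + 1/t_biol = 1/25.3 + 1/57 = 0.05707 per day.
t_eff = 25.3 × 57 / (25.3 + 57) ≈ 17.522 days.
n = log₂(0.494/0.084) ≈ 2.556; t = 2.556 × 17.522 ≈ 44.788 days.

45 days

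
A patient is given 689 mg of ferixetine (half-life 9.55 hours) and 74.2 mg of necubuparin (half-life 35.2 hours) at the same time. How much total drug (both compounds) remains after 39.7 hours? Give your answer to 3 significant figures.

72.6 mg

ferixetine: 689 × (1/2)^(39.7/9.55) = 689 × (1/2)^4.1571 ≈ 38.62 mg.
necubuparin: 74.2 × (1/2)^(39.7/35.2) = 74.2 × (1/2)^1.1278 ≈ 33.954 mg.
Total = 38.62 + 33.954 ≈ 72.574 mg.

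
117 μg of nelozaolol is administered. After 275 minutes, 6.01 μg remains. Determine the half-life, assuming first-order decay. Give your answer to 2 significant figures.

A/A₀ = 6.01/117 ≈ 0.051368.
n = log₂(19.468) ≈ 4.283 half-lives elapsed in 275 minutes.
t½ = 275/4.283 ≈ 64.207 minutes.

64 minutes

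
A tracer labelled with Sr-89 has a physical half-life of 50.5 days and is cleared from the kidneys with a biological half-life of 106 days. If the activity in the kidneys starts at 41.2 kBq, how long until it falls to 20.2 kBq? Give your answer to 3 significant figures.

1/t_eff = 1/t_phys + 1/t_biol = 1/50.5 + 1/106 = 0.029236 per day.
t_eff = 50.5 × 106 / (50.5 + 106) ≈ 34.204 days.
n = log₂(41.2/20.2) ≈ 1.0283; t = 1.0283 × 34.204 ≈ 35.172 days.

35.2 days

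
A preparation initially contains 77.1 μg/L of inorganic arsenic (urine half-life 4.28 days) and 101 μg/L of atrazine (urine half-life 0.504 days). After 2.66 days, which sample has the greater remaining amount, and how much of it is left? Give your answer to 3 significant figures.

inorganic arsenic, 50.1 μg/L

inorganic arsenic: 77.1 × (1/2)^0.6215 ≈ 50.115 μg/L.
atrazine: 101 × (1/2)^5.2778 ≈ 2.6035 μg/L.
Inorganic arsenic has more remaining, at ≈ 50.115 μg/L.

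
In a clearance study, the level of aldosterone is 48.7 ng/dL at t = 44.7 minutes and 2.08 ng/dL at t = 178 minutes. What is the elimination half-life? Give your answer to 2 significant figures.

29 minutes

Over Δt = 178 − 44.7 = 133.3 minutes, the level fell by a factor of 48.7/2.08 ≈ 23.413.
n = log₂(23.413) ≈ 4.5493 half-lives, so t½ = 133.3/4.5493 ≈ 29.301 minutes.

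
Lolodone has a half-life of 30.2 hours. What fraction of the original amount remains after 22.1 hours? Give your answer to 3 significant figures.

n = 22.1/30.2 ≈ 0.73179 half-lives.
Fraction remaining = (1/2)^0.73179 ≈ 0.60216.

0.602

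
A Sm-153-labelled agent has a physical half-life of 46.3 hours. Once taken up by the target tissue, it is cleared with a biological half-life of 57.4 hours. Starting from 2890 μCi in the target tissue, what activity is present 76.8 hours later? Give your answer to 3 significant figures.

1/t_eff = 1/t_phys + 1/t_biol = 1/46.3 + 1/57.4 = 0.03902 per hour.
t_eff = 46.3 × 57.4 / (46.3 + 57.4) ≈ 25.628 hours.
Remaining = 2890 × (1/2)^(76.8/25.628) = 2890 × (1/2)^2.9967 ≈ 362.07 μCi.

362 μCi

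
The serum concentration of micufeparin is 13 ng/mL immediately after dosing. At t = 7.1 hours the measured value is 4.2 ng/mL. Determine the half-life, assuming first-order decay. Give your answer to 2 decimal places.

4.36 hours

A/A₀ = 4.2/13 ≈ 0.32308.
n = log₂(3.0952) ≈ 1.6301 half-lives elapsed in 7.1 hours.
t½ = 7.1/1.6301 ≈ 4.3557 hours.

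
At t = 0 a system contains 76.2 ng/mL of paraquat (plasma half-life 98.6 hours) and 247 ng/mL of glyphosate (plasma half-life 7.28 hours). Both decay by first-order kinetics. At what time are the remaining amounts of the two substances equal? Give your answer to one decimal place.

Set 76.2·(1/2)^(t/98.6) = 247·(1/2)^(t/7.28).
Taking log₂: log₂(76.2/247) = t·(1/98.6 − 1/7.28).
log₂(0.3085) = -1.6966; 1/98.6 − 1/7.28 = -0.12722.
t = -1.6966 / -0.12722 ≈ 13.336 hours.

13.3 hours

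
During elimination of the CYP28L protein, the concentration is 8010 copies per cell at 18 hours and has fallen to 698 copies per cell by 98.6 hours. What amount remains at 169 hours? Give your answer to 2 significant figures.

Over Δt = 98.6 − 18 = 80.6 hours, the level fell by a factor of 8010/698 ≈ 11.476.
n = log₂(11.476) ≈ 3.5205 half-lives, so t½ = 80.6/3.5205 ≈ 22.894 hours.
From t = 98.6 to t = 169: 698 × (1/2)^((169−98.6)/22.894) ≈ 82.831 copies per cell.

83 copies per cell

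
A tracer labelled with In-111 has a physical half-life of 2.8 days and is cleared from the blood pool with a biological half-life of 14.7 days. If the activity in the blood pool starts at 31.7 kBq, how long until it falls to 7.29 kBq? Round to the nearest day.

5 days

1/t_eff = 1/t_phys + 1/t_biol = 1/2.8 + 1/14.7 = 0.42517 per day.
t_eff = 2.8 × 14.7 / (2.8 + 14.7) ≈ 2.352 days.
n = log₂(31.7/7.29) ≈ 2.1205; t = 2.1205 × 2.352 ≈ 4.9874 days.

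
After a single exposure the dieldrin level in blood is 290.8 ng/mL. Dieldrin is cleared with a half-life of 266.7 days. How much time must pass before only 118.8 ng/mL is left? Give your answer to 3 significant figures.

344 days

Fraction remaining = 118.8/290.8 ≈ 0.40853.
n = log₂(290.8/118.8) = ln(2.4478)/ln 2 ≈ 1.2915 half-lives.
t = n × t½ = 1.2915 × 266.7 ≈ 344.44 days.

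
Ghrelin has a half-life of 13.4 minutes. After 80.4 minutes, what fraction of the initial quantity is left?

n = 80.4/13.4 ≈ 6 half-lives.
Fraction remaining = (1/2)^6 ≈ 0.015625.

0.015625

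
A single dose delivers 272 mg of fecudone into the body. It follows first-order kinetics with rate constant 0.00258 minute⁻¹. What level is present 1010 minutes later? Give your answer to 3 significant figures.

t½ = ln 2 / k = 0.69315 / 0.00258 ≈ 268.66 minutes.
Number of half-lives: n = 1010/268.66 ≈ 3.7594.
Remaining = 272 × (1/2)^3.7594 = 272 × 0.073844 ≈ 20.086 mg.

20.1 mg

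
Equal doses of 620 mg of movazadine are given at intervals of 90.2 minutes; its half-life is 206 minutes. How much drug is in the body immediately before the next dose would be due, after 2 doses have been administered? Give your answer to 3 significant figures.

The 2 doses were given 180.4, 90.2 minutes ago.
Total = 620·(1/2)^(180.4/206) + 620·(1/2)^(90.2/206)
      = 337.89 + 457.7 ≈ 795.59 mg.

796 mg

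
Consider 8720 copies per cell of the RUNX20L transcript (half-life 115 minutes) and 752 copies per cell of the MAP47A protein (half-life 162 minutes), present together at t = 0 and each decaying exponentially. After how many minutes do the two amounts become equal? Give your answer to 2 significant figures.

Set 8720·(1/2)^(t/115) = 752·(1/2)^(t/162).
Taking log₂: log₂(8720/752) = t·(1/115 − 1/162).
log₂(11.596) = 3.5355; 1/115 − 1/162 = 0.0025228.
t = 3.5355 / 0.0025228 ≈ 1401.4 minutes.

1400 minutes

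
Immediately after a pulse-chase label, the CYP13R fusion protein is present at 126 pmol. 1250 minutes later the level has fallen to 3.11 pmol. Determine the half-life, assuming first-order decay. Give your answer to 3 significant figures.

A/A₀ = 3.11/126 ≈ 0.024683.
n = log₂(40.514) ≈ 5.3404 half-lives elapsed in 1250 minutes.
t½ = 1250/5.3404 ≈ 234.07 minutes.

234 minutes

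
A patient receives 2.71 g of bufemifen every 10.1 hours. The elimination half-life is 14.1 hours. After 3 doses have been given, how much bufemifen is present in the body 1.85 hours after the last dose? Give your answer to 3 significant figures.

4.90 g

The 3 doses were given 22.05, 11.95, 1.85 hours ago.
Total = 2.71·(1/2)^(22.05/14.1) + 2.71·(1/2)^(11.95/14.1) + 2.71·(1/2)^(1.85/14.1)
      = 0.91666 + 1.5061 + 2.4744 ≈ 4.8971 g.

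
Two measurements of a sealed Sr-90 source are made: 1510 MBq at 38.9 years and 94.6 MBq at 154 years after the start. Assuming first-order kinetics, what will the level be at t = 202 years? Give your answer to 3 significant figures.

29.8 MBq

Over Δt = 154 − 38.9 = 115.1 years, the level fell by a factor of 1510/94.6 ≈ 15.962.
n = log₂(15.962) ≈ 3.9966 half-lives, so t½ = 115.1/3.9966 ≈ 28.8 years.
From t = 154 to t = 202: 94.6 × (1/2)^((202−154)/28.8) ≈ 29.797 MBq.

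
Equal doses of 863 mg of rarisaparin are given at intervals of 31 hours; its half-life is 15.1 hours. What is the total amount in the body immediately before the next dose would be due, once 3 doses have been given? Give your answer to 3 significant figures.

270 mg

The 3 doses were given 93, 62, 31 hours ago.
Total = 863·(1/2)^(93/15.1) + 863·(1/2)^(62/15.1) + 863·(1/2)^(31/15.1)
      = 12.078 + 50.118 + 207.97 ≈ 270.17 mg.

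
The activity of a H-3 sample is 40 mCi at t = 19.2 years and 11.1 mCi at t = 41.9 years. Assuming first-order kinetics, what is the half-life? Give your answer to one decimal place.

Over Δt = 41.9 − 19.2 = 22.7 years, the level fell by a factor of 40/11.1 ≈ 3.6036.
n = log₂(3.6036) ≈ 1.8494 half-lives, so t½ = 22.7/1.8494 ≈ 12.274 years.

12.3 years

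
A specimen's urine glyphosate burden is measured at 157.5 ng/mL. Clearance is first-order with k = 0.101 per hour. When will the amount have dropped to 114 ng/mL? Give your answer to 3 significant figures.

t½ = ln 2 / k = 0.69315 / 0.101 ≈ 6.8628 hours.
Fraction remaining = 114/157.5 ≈ 0.72381.
n = log₂(157.5/114) = ln(1.3816)/ln 2 ≈ 0.46632 half-lives.
t = n × t½ = 0.46632 × 6.8628 ≈ 3.2003 hours.

3.20 hours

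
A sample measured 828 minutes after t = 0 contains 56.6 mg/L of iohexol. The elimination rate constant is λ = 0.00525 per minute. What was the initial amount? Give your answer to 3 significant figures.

4370 mg/L

t½ = ln 2 / λ = 0.69315 / 0.00525 ≈ 132.03 minutes.
Number of half-lives elapsed: n = 828/132.03 ≈ 6.2714.
A₀ = A × 2^n = 56.6 × 2^6.2714 = 56.6 × 77.246 ≈ 4372.1 mg/L.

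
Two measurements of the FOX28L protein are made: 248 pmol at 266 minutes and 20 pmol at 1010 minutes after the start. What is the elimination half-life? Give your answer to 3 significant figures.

Over Δt = 1010 − 266 = 744 minutes, the level fell by a factor of 248/20 ≈ 12.4.
n = log₂(12.4) ≈ 3.6323 half-lives, so t½ = 744/3.6323 ≈ 204.83 minutes.

205 minutes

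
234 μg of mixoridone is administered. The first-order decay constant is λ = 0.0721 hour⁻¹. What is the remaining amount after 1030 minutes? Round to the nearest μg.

t½ = ln 2 / λ = 0.69315 / 0.0721 ≈ 9.6137 hours.
Convert the elapsed time: 1030 minutes = 17.1667 hours.
Number of half-lives: n = 17.1667/9.6137 ≈ 1.7856.
Remaining = 234 × (1/2)^1.7856 = 234 × 0.29005 ≈ 67.871 μg.

68 μg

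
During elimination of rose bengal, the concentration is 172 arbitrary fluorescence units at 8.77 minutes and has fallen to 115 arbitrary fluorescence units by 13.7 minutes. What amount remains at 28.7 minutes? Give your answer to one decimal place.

Over Δt = 13.7 − 8.77 = 4.93 minutes, the level fell by a factor of 172/115 ≈ 1.4957.
n = log₂(1.4957) ≈ 0.58077 half-lives, so t½ = 4.93/0.58077 ≈ 8.4887 minutes.
From t = 13.7 to t = 28.7: 115 × (1/2)^((28.7−13.7)/8.4887) ≈ 33.788 arbitrary fluorescence units.

33.8 arbitrary fluorescence units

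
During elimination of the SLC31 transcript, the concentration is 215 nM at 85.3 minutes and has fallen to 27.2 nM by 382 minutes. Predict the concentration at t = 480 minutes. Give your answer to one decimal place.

13.7 nM

Over Δt = 382 − 85.3 = 296.7 minutes, the level fell by a factor of 215/27.2 ≈ 7.9044.
n = log₂(7.9044) ≈ 2.9827 half-lives, so t½ = 296.7/2.9827 ≈ 99.475 minutes.
From t = 382 to t = 480: 27.2 × (1/2)^((480−382)/99.475) ≈ 13.741 nM.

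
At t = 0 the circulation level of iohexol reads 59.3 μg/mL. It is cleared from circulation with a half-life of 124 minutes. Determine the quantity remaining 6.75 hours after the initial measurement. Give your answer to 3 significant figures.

Convert the elapsed time: 6.75 hours = 405 minutes.
Number of half-lives: n = 405/124 ≈ 3.2661.
Remaining = 59.3 × (1/2)^3.2661 = 59.3 × 0.10394 ≈ 6.1638 μg/mL.

6.16 μg/mL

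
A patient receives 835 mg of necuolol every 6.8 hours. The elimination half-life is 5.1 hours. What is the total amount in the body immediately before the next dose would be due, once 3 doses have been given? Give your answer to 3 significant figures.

The 3 doses were given 20.4, 13.6, 6.8 hours ago.
Total = 835·(1/2)^(20.4/5.1) + 835·(1/2)^(13.6/5.1) + 835·(1/2)^(6.8/5.1)
      = 52.188 + 131.5 + 331.37 ≈ 515.06 mg.

515 mg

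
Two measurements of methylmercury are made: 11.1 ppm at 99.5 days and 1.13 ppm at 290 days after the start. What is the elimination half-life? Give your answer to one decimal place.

57.8 days

Over Δt = 290 − 99.5 = 190.5 days, the level fell by a factor of 11.1/1.13 ≈ 9.823.
n = log₂(9.823) ≈ 3.2962 half-lives, so t½ = 190.5/3.2962 ≈ 57.794 days.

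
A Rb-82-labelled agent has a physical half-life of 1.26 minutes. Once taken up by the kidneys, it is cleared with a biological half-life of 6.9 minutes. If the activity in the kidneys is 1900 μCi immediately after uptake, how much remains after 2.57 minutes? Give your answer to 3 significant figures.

1/t_eff = 1/t_phys + 1/t_biol = 1/1.26 + 1/6.9 = 0.93858 per minute.
t_eff = 1.26 × 6.9 / (1.26 + 6.9) ≈ 1.0654 minutes.
Remaining = 1900 × (1/2)^(2.57/1.0654) = 1900 × (1/2)^2.4121 ≈ 356.96 μCi.

357 μCi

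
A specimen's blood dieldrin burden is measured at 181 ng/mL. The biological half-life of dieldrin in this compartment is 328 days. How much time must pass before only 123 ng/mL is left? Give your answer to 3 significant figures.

183 days

Fraction remaining = 123/181 ≈ 0.67956.
n = log₂(181/123) = ln(1.4715)/ln 2 ≈ 0.55733 half-lives.
t = n × t½ = 0.55733 × 328 ≈ 182.8 days.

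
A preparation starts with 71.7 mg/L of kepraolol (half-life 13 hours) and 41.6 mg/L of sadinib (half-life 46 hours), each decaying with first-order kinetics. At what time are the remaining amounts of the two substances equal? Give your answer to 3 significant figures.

Set 71.7·(1/2)^(t/13) = 41.6·(1/2)^(t/46).
Taking log₂: log₂(71.7/41.6) = t·(1/13 − 1/46).
log₂(1.7236) = 0.78539; 1/13 − 1/46 = 0.055184.
t = 0.78539 / 0.055184 ≈ 14.232 hours.

14.2 hours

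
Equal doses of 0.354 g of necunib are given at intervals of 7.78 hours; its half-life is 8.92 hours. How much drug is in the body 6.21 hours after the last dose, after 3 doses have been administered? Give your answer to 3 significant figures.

0.403 g

The 3 doses were given 21.77, 13.99, 6.21 hours ago.
Total = 0.354·(1/2)^(21.77/8.92) + 0.354·(1/2)^(13.99/8.92) + 0.354·(1/2)^(6.21/8.92)
      = 0.06521 + 0.11936 + 0.21849 ≈ 0.40306 g.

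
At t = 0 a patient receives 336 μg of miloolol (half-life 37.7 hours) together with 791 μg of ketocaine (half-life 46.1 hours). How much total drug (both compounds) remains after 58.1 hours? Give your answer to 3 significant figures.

miloolol: 336 × (1/2)^(58.1/37.7) = 336 × (1/2)^1.5411 ≈ 115.46 μg.
ketocaine: 791 × (1/2)^(58.1/46.1) = 791 × (1/2)^1.2603 ≈ 330.21 μg.
Total = 115.46 + 330.21 ≈ 445.66 μg.

446 μg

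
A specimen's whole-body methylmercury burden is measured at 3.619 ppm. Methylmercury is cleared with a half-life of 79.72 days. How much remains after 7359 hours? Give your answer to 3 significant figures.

Convert the elapsed time: 7359 hours = 306.625 days.
Number of half-lives: n = 306.625/79.72 ≈ 3.8463.
Remaining = 3.619 × (1/2)^3.8463 = 3.619 × 0.069527 ≈ 0.25162 ppm.

0.252 ppm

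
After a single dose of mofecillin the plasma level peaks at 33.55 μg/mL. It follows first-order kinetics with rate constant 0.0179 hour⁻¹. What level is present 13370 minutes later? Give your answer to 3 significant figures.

t½ = ln 2 / λ = 0.69315 / 0.0179 ≈ 38.723 hours.
Convert the elapsed time: 13370 minutes = 222.833 hours.
Number of half-lives: n = 222.833/38.723 ≈ 5.7545.
Remaining = 33.55 × (1/2)^5.7545 = 33.55 × 0.018523 ≈ 0.62146 μg/mL.

0.621 μg/mL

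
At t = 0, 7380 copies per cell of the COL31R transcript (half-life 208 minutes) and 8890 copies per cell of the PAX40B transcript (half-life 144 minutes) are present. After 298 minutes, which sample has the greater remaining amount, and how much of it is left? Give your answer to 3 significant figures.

COL31R transcript, 2730 copies per cell

COL31R transcript: 7380 × (1/2)^1.4327 ≈ 2733.8 copies per cell.
PAX40B transcript: 8890 × (1/2)^2.0694 ≈ 2118.1 copies per cell.
COL31R transcript has more remaining, at ≈ 2733.8 copies per cell.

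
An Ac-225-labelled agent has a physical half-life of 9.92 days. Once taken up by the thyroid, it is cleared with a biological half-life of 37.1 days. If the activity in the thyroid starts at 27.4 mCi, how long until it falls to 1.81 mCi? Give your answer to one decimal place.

30.7 days

1/t_eff = 1/t_phys + 1/t_biol = 1/9.92 + 1/37.1 = 0.12776 per day.
t_eff = 9.92 × 37.1 / (9.92 + 37.1) ≈ 7.8271 days.
n = log₂(27.4/1.81) ≈ 3.9201; t = 3.9201 × 7.8271 ≈ 30.683 days.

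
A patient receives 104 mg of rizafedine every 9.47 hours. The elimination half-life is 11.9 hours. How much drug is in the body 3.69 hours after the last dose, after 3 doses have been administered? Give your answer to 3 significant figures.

160 mg

The 3 doses were given 22.63, 13.16, 3.69 hours ago.
Total = 104·(1/2)^(22.63/11.9) + 104·(1/2)^(13.16/11.9) + 104·(1/2)^(3.69/11.9)
      = 27.834 + 48.32 + 83.886 ≈ 160.04 mg.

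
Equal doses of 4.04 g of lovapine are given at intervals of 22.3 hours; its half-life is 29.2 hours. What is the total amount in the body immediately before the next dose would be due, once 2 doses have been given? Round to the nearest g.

4 g

The 2 doses were given 44.6, 22.3 hours ago.
Total = 4.04·(1/2)^(44.6/29.2) + 4.04·(1/2)^(22.3/29.2)
      = 1.4015 + 2.3795 ≈ 3.781 g.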